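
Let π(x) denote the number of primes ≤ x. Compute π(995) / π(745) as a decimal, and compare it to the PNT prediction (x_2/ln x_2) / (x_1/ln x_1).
π(995)/π(745) = 167/132 ≈ 1.2652;  PNT prediction ≈ 1.2796.

π(745) = 132 and π(995) = 167, so π(995)/π(745) ≈ 1.2652. The PNT-predicted ratio is (995/ln(995)) / (745/ln(745)) ≈ 1.2796. The two agree to within a few percent, as expected.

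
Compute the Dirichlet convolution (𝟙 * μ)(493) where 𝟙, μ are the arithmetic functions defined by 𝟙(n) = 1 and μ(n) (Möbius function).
(𝟙 * μ)(493) = 0

Divisors of 493: [1, 17, 29, 493]. For each d | 493:
  d = 1: 𝟙(1) · μ(493/1) = 1 · 1 = 1
  d = 17: 𝟙(17) · μ(493/17) = 1 · -1 = -1
  d = 29: 𝟙(29) · μ(493/29) = 1 · -1 = -1
  d = 493: 𝟙(493) · μ(493/493) = 1 · 1 = 1
Summing: (𝟙 * μ)(493) = 1 + -1 + -1 + 1 = 0.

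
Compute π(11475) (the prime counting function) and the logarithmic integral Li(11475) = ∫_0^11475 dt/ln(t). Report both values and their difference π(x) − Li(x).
π(11475) = 1383;  Li(11475) ≈ 1405.07;  π(x) − Li(x) ≈ -22.07.

Direct count of primes ≤ 11475 gives π(11475) = 1383. Numerical evaluation of the logarithmic integral gives Li(11475) ≈ 1405.07. The difference π(x) − Li(x) ≈ -22.07 is typically negative for small/moderate x (Li(x) overestimates), though Littlewood's theorem shows this sign changes infinitely often.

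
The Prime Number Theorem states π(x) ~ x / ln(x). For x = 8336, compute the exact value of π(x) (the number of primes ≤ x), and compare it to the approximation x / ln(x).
π(8336) = 1045;  x/ln(x) ≈ 923.31;  relative error ≈ 11.64%.

Directly count primes up to 8336: π(8336) = 1045. The PNT approximation gives 8336/ln(8336) ≈ 8336/9.02834 ≈ 923.31. Relative error (π(x) − x/ln(x)) / π(x) ≈ 11.64%; the approximation is known to undercount slightly (Li(x) is a better estimate).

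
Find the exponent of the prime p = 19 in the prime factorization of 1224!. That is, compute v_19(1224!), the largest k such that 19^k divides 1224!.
v_19(1224!) = 67

Legendre's formula: v_p(n!) = Σ_{k ≥ 1} ⌊n / p^k⌋. For p = 19, n = 1224, the terms are:
  ⌊1224/19^1⌋ = ⌊1224/19⌋ = 64
  ⌊1224/19^2⌋ = ⌊1224/361⌋ = 3
(the next term ⌊1224/19^3⌋ = 0, terminating the sum). Summing: v_19(1224!) = 64 + 3 = 67.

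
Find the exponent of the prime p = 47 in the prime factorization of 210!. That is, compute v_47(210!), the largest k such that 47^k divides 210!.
v_47(210!) = 4

Legendre's formula: v_p(n!) = Σ_{k ≥ 1} ⌊n / p^k⌋. For p = 47, n = 210, the terms are:
  ⌊210/47^1⌋ = ⌊210/47⌋ = 4
(the next term ⌊210/47^2⌋ = 0, terminating the sum). Summing: v_47(210!) = 4 = 4.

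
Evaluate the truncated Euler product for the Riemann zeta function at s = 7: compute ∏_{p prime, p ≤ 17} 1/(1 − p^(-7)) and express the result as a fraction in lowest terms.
∏ = 1568943454272558717737486157352171875/1555952378670727988561018941661818384

The primes p ≤ 17 are [2, 3, 5, 7, 11, 13, 17]. For each prime, (1 − 1/p^7)^(-1) = p^7 / (p^7 − 1). The product is (1 − 1/2^7)^(-1), (1 − 1/3^7)^(-1), (1 − 1/5^7)^(-1), (1 − 1/7^7)^(-1), (1 − 1/11^7)^(-1), (1 − 1/13^7)^(-1), (1 − 1/17^7)^(-1) = ∏ p^7 / (p^7 − 1) = 1568943454272558717737486157352171875/1555952378670727988561018941661818384.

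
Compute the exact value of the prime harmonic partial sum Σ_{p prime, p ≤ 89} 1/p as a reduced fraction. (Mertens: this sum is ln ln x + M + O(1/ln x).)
Σ 1/p = 42605658161771733665696611824842057/23768741896345550770650537601358310

π(89) = 24, so the primes ≤ 89 are [2, 3, 5, 7, 11, 13, 17, 19, 23, 29, 31, 37, 41, 43, 47, 53, 59, 61, 67, 71, 73, 79, 83, 89]. Summing 1/p over these primes: 42605658161771733665696611824842057/23768741896345550770650537601358310 ≈ 1.7925. Mertens estimate ln ln(89) + 0.2615 ≈ 1.7630.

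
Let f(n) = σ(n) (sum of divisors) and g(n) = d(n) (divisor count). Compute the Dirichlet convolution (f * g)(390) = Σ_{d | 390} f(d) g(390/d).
(σ * d)(390) = 3840

Divisors of 390: [1, 2, 3, 5, 6, 10, 13, 15, 26, 30, 39, 65, 78, 130, 195, 390]. For each d | 390:
  d = 1: σ(1) · d(390/1) = 1 · 16 = 16
  d = 2: σ(2) · d(390/2) = 3 · 8 = 24
  d = 3: σ(3) · d(390/3) = 4 · 8 = 32
  d = 5: σ(5) · d(390/5) = 6 · 8 = 48
  d = 6: σ(6) · d(390/6) = 12 · 4 = 48
  d = 10: σ(10) · d(390/10) = 18 · 4 = 72
  d = 13: σ(13) · d(390/13) = 14 · 8 = 112
  d = 15: σ(15) · d(390/15) = 24 · 4 = 96
  d = 26: σ(26) · d(390/26) = 42 · 4 = 168
  d = 30: σ(30) · d(390/30) = 72 · 2 = 144
  d = 39: σ(39) · d(390/39) = 56 · 4 = 224
  d = 65: σ(65) · d(390/65) = 84 · 4 = 336
  d = 78: σ(78) · d(390/78) = 168 · 2 = 336
  d = 130: σ(130) · d(390/130) = 252 · 2 = 504
  d = 195: σ(195) · d(390/195) = 336 · 2 = 672
  d = 390: σ(390) · d(390/390) = 1008 · 1 = 1008
Summing: (σ * d)(390) = 16 + 24 + 32 + 48 + 48 + 72 + 112 + 96 + 168 + 144 + 224 + 336 + 336 + 504 + 672 + 1008 = 3840.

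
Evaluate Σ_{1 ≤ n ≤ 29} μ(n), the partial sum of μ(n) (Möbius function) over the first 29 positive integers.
Σ_{n ≤ 29} μ(n) = -2

Compute μ(n) for each 1 ≤ n ≤ 29: μ(1) = 1, μ(2) = -1, μ(3) = -1, μ(4) = 0, μ(5) = -1, μ(6) = 1, μ(7) = -1, μ(8) = 0, μ(9) = 0, μ(10) = 1, μ(11) = -1, μ(12) = 0, μ(13) = -1, μ(14) = 1, μ(15) = 1, μ(16) = 0, μ(17) = -1, μ(18) = 0, μ(19) = -1, μ(20) = 0, μ(21) = 1, μ(22) = 1, μ(23) = -1, μ(24) = 0, μ(25) = 0, μ(26) = 1, μ(27) = 0, μ(28) = 0, μ(29) = -1. Summing all 29 values: -2. (Mertens function M(x) = Σ_{n ≤ x} μ(n); on average M(x) should be small (PNT ⟺ M(x) = o(x)).)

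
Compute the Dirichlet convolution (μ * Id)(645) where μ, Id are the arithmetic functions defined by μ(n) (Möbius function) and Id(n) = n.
(μ * Id)(645) = 336

Divisors of 645: [1, 3, 5, 15, 43, 129, 215, 645]. For each d | 645:
  d = 1: μ(1) · Id(645/1) = 1 · 645 = 645
  d = 3: μ(3) · Id(645/3) = -1 · 215 = -215
  d = 5: μ(5) · Id(645/5) = -1 · 129 = -129
  d = 15: μ(15) · Id(645/15) = 1 · 43 = 43
  d = 43: μ(43) · Id(645/43) = -1 · 15 = -15
  d = 129: μ(129) · Id(645/129) = 1 · 5 = 5
  d = 215: μ(215) · Id(645/215) = 1 · 3 = 3
  d = 645: μ(645) · Id(645/645) = -1 · 1 = -1
Summing: (μ * Id)(645) = 645 + -215 + -129 + 43 + -15 + 5 + 3 + -1 = 336.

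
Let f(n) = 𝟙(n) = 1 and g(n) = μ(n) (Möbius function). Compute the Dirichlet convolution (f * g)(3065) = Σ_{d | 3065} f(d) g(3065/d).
(𝟙 * μ)(3065) = 0

Divisors of 3065: [1, 5, 613, 3065]. For each d | 3065:
  d = 1: 𝟙(1) · μ(3065/1) = 1 · 1 = 1
  d = 5: 𝟙(5) · μ(3065/5) = 1 · -1 = -1
  d = 613: 𝟙(613) · μ(3065/613) = 1 · -1 = -1
  d = 3065: 𝟙(3065) · μ(3065/3065) = 1 · 1 = 1
Summing: (𝟙 * μ)(3065) = 1 + -1 + -1 + 1 = 0.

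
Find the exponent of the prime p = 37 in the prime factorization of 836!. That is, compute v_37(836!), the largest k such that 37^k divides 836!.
v_37(836!) = 22

Legendre's formula: v_p(n!) = Σ_{k ≥ 1} ⌊n / p^k⌋. For p = 37, n = 836, the terms are:
  ⌊836/37^1⌋ = ⌊836/37⌋ = 22
(the next term ⌊836/37^2⌋ = 0, terminating the sum). Summing: v_37(836!) = 22 = 22.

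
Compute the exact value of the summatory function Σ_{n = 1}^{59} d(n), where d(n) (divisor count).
Σ_{n ≤ 59} d(n) = 249

Compute d(n) for each 1 ≤ n ≤ 59: d(1) = 1, d(2) = 2, d(3) = 2, d(4) = 3, d(5) = 2, d(6) = 4, d(7) = 2, d(8) = 4, d(9) = 3, d(10) = 4, d(11) = 2, d(12) = 6, d(13) = 2, d(14) = 4, d(15) = 4, d(16) = 5, d(17) = 2, d(18) = 6, d(19) = 2, d(20) = 6, d(21) = 4, d(22) = 4, d(23) = 2, d(24) = 8, d(25) = 3, d(26) = 4, d(27) = 4, d(28) = 6, d(29) = 2, d(30) = 8, d(31) = 2, d(32) = 6, d(33) = 4, d(34) = 4, d(35) = 4, d(36) = 9, d(37) = 2, d(38) = 4, d(39) = 4, d(40) = 8, d(41) = 2, d(42) = 8, d(43) = 2, d(44) = 6, d(45) = 6, d(46) = 4, d(47) = 2, d(48) = 10, d(49) = 3, d(50) = 6, d(51) = 4, d(52) = 6, d(53) = 2, d(54) = 8, d(55) = 4, d(56) = 8, d(57) = 4, d(58) = 4, d(59) = 2. Summing all 59 values: 249. (Dirichlet's divisor formula: Σ_{n ≤ x} d(n) = x ln(x) + (2γ − 1) x + O(√x). For x = 59, the asymptotic estimate is ≈ 249.69.)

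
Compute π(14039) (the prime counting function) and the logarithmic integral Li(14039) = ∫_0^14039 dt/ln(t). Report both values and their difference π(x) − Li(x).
π(14039) = 1656;  Li(14039) ≈ 1676.34;  π(x) − Li(x) ≈ -20.34.

Direct count of primes ≤ 14039 gives π(14039) = 1656. Numerical evaluation of the logarithmic integral gives Li(14039) ≈ 1676.34. The difference π(x) − Li(x) ≈ -20.34 is typically negative for small/moderate x (Li(x) overestimates), though Littlewood's theorem shows this sign changes infinitely often.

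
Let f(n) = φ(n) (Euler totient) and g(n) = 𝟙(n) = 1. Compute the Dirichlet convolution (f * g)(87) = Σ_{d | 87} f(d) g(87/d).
(φ * 𝟙)(87) = 87

Divisors of 87: [1, 3, 29, 87]. For each d | 87:
  d = 1: φ(1) · 𝟙(87/1) = 1 · 1 = 1
  d = 3: φ(3) · 𝟙(87/3) = 2 · 1 = 2
  d = 29: φ(29) · 𝟙(87/29) = 28 · 1 = 28
  d = 87: φ(87) · 𝟙(87/87) = 56 · 1 = 56
Summing: (φ * 𝟙)(87) = 1 + 2 + 28 + 56 = 87.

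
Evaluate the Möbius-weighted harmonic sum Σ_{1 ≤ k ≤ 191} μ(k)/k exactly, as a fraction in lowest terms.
Σ μ(k)/k = -420739552915294928774241207455396214980695624016399287527924921993022991/27128766892785789697356865495675641342069048639462920399809650408428403405

Values of μ(k) for 1 ≤ k ≤ 191: μ(1) = 1, μ(2) = -1, μ(3) = -1, μ(5) = -1, μ(6) = 1, μ(7) = -1, μ(10) = 1, μ(11) = -1, μ(13) = -1, μ(14) = 1, μ(15) = 1, μ(17) = -1, μ(19) = -1, μ(21) = 1, μ(22) = 1, μ(23) = -1, μ(26) = 1, μ(29) = -1, μ(30) = -1, μ(31) = -1, μ(33) = 1, μ(34) = 1, μ(35) = 1, μ(37) = -1, μ(38) = 1, μ(39) = 1, μ(41) = -1, μ(42) = -1, μ(43) = -1, μ(46) = 1, μ(47) = -1, μ(51) = 1, μ(53) = -1, μ(55) = 1, μ(57) = 1, μ(58) = 1, μ(59) = -1, μ(61) = -1, μ(62) = 1, μ(65) = 1, μ(66) = -1, μ(67) = -1, μ(69) = 1, μ(70) = -1, μ(71) = -1, μ(73) = -1, μ(74) = 1, μ(77) = 1, μ(78) = -1, μ(79) = -1, μ(82) = 1, μ(83) = -1, μ(85) = 1, μ(86) = 1, μ(87) = 1, μ(89) = -1, μ(91) = 1, μ(93) = 1, μ(94) = 1, μ(95) = 1, μ(97) = -1, μ(101) = -1, μ(102) = -1, μ(103) = -1, μ(105) = -1, μ(106) = 1, μ(107) = -1, μ(109) = -1, μ(110) = -1, μ(111) = 1, μ(113) = -1, μ(114) = -1, μ(115) = 1, μ(118) = 1, μ(119) = 1, μ(122) = 1, μ(123) = 1, μ(127) = -1, μ(129) = 1, μ(130) = -1, μ(131) = -1, μ(133) = 1, μ(134) = 1, μ(137) = -1, μ(138) = -1, μ(139) = -1, μ(141) = 1, μ(142) = 1, μ(143) = 1, μ(145) = 1, μ(146) = 1, μ(149) = -1, μ(151) = -1, μ(154) = -1, μ(155) = 1, μ(157) = -1, μ(158) = 1, μ(159) = 1, μ(161) = 1, μ(163) = -1, μ(165) = -1, μ(166) = 1, μ(167) = -1, μ(170) = -1, μ(173) = -1, μ(174) = -1, μ(177) = 1, μ(178) = 1, μ(179) = -1, μ(181) = -1, μ(182) = -1, μ(183) = 1, μ(185) = 1, μ(186) = -1, μ(187) = 1, μ(190) = -1, μ(191) = -1, with μ = 0 on non-squarefree integers. Summing μ(k)/k for k where μ(k) ≠ 0 gives -420739552915294928774241207455396214980695624016399287527924921993022991/27128766892785789697356865495675641342069048639462920399809650408428403405 ≈ -0.0155. (PNT ⟺ this sum → 0 as n → ∞.)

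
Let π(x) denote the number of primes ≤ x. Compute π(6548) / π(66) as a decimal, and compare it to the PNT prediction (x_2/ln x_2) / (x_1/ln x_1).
π(6548)/π(66) = 845/18 ≈ 46.9444;  PNT prediction ≈ 47.3049.

π(66) = 18 and π(6548) = 845, so π(6548)/π(66) ≈ 46.9444. The PNT-predicted ratio is (6548/ln(6548)) / (66/ln(66)) ≈ 47.3049. The two agree to within a few percent, as expected.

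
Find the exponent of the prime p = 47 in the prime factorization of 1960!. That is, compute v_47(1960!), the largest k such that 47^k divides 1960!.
v_47(1960!) = 41

Legendre's formula: v_p(n!) = Σ_{k ≥ 1} ⌊n / p^k⌋. For p = 47, n = 1960, the terms are:
  ⌊1960/47^1⌋ = ⌊1960/47⌋ = 41
(the next term ⌊1960/47^2⌋ = 0, terminating the sum). Summing: v_47(1960!) = 41 = 41.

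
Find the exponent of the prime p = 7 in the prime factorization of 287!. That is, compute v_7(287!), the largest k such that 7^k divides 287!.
v_7(287!) = 46

Legendre's formula: v_p(n!) = Σ_{k ≥ 1} ⌊n / p^k⌋. For p = 7, n = 287, the terms are:
  ⌊287/7^1⌋ = ⌊287/7⌋ = 41
  ⌊287/7^2⌋ = ⌊287/49⌋ = 5
(the next term ⌊287/7^3⌋ = 0, terminating the sum). Summing: v_7(287!) = 41 + 5 = 46.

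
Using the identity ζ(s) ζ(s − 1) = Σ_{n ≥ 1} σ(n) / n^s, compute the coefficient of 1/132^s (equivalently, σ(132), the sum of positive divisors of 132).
σ(132) = 336

In the product (Σ m^0/m^s)(Σ k / k^s) = Σ (Σ_{d | n} d) / n^s, the coefficient of 1/n^s is σ(n) = Σ_{d | n} d. For n = 132, divisors are [1, 2, 3, 4, 6, 11, 12, 22, 33, 44, 66, 132]; summing: σ(132) = 336.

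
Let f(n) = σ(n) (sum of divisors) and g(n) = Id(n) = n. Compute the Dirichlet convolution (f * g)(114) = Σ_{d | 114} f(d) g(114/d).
(σ * Id)(114) = 1365

Divisors of 114: [1, 2, 3, 6, 19, 38, 57, 114]. For each d | 114:
  d = 1: σ(1) · Id(114/1) = 1 · 114 = 114
  d = 2: σ(2) · Id(114/2) = 3 · 57 = 171
  d = 3: σ(3) · Id(114/3) = 4 · 38 = 152
  d = 6: σ(6) · Id(114/6) = 12 · 19 = 228
  d = 19: σ(19) · Id(114/19) = 20 · 6 = 120
  d = 38: σ(38) · Id(114/38) = 60 · 3 = 180
  d = 57: σ(57) · Id(114/57) = 80 · 2 = 160
  d = 114: σ(114) · Id(114/114) = 240 · 1 = 240
Summing: (σ * Id)(114) = 114 + 171 + 152 + 228 + 120 + 180 + 160 + 240 = 1365.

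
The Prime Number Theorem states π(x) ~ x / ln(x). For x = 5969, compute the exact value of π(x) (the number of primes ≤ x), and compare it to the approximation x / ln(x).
π(5969) = 781;  x/ln(x) ≈ 686.54;  relative error ≈ 12.09%.

Directly count primes up to 5969: π(5969) = 781. The PNT approximation gives 5969/ln(5969) ≈ 5969/8.69433 ≈ 686.54. Relative error (π(x) − x/ln(x)) / π(x) ≈ 12.09%; the approximation is known to undercount slightly (Li(x) is a better estimate).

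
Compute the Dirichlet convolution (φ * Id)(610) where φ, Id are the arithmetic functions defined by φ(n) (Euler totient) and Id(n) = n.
(φ * Id)(610) = 3267

Divisors of 610: [1, 2, 5, 10, 61, 122, 305, 610]. For each d | 610:
  d = 1: φ(1) · Id(610/1) = 1 · 610 = 610
  d = 2: φ(2) · Id(610/2) = 1 · 305 = 305
  d = 5: φ(5) · Id(610/5) = 4 · 122 = 488
  d = 10: φ(10) · Id(610/10) = 4 · 61 = 244
  d = 61: φ(61) · Id(610/61) = 60 · 10 = 600
  d = 122: φ(122) · Id(610/122) = 60 · 5 = 300
  d = 305: φ(305) · Id(610/305) = 240 · 2 = 480
  d = 610: φ(610) · Id(610/610) = 240 · 1 = 240
Summing: (φ * Id)(610) = 610 + 305 + 488 + 244 + 600 + 300 + 480 + 240 = 3267.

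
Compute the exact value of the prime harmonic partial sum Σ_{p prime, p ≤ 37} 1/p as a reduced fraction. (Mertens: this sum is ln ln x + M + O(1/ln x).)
Σ 1/p = 11819186711467/7420738134810

π(37) = 12, so the primes ≤ 37 are [2, 3, 5, 7, 11, 13, 17, 19, 23, 29, 31, 37]. Summing 1/p over these primes: 11819186711467/7420738134810 ≈ 1.5927. Mertens estimate ln ln(37) + 0.2615 ≈ 1.5455.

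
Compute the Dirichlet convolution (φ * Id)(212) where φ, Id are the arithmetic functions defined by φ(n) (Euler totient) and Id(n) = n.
(φ * Id)(212) = 840

Divisors of 212: [1, 2, 4, 53, 106, 212]. For each d | 212:
  d = 1: φ(1) · Id(212/1) = 1 · 212 = 212
  d = 2: φ(2) · Id(212/2) = 1 · 106 = 106
  d = 4: φ(4) · Id(212/4) = 2 · 53 = 106
  d = 53: φ(53) · Id(212/53) = 52 · 4 = 208
  d = 106: φ(106) · Id(212/106) = 52 · 2 = 104
  d = 212: φ(212) · Id(212/212) = 104 · 1 = 104
Summing: (φ * Id)(212) = 212 + 106 + 106 + 208 + 104 + 104 = 840.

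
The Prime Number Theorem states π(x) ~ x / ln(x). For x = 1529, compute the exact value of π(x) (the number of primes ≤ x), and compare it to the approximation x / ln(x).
π(1529) = 241;  x/ln(x) ≈ 208.53;  relative error ≈ 13.47%.

Directly count primes up to 1529: π(1529) = 241. The PNT approximation gives 1529/ln(1529) ≈ 1529/7.33237 ≈ 208.53. Relative error (π(x) − x/ln(x)) / π(x) ≈ 13.47%; the approximation is known to undercount slightly (Li(x) is a better estimate).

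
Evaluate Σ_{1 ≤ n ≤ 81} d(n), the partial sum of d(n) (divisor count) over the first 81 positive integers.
Σ_{n ≤ 81} d(n) = 373

Compute d(n) for each 1 ≤ n ≤ 81: d(1) = 1, d(2) = 2, d(3) = 2, d(4) = 3, d(5) = 2, d(6) = 4, d(7) = 2, d(8) = 4, d(9) = 3, d(10) = 4, d(11) = 2, d(12) = 6, d(13) = 2, d(14) = 4, d(15) = 4, d(16) = 5, d(17) = 2, d(18) = 6, d(19) = 2, d(20) = 6, d(21) = 4, d(22) = 4, d(23) = 2, d(24) = 8, d(25) = 3, d(26) = 4, d(27) = 4, d(28) = 6, d(29) = 2, d(30) = 8, d(31) = 2, d(32) = 6, d(33) = 4, d(34) = 4, d(35) = 4, d(36) = 9, d(37) = 2, d(38) = 4, d(39) = 4, d(40) = 8, d(41) = 2, d(42) = 8, d(43) = 2, d(44) = 6, d(45) = 6, d(46) = 4, d(47) = 2, d(48) = 10, d(49) = 3, d(50) = 6, d(51) = 4, d(52) = 6, d(53) = 2, d(54) = 8, d(55) = 4, d(56) = 8, d(57) = 4, d(58) = 4, d(59) = 2, d(60) = 12, d(61) = 2, d(62) = 4, d(63) = 6, d(64) = 7, d(65) = 4, d(66) = 8, d(67) = 2, d(68) = 6, d(69) = 4, d(70) = 8, d(71) = 2, d(72) = 12, d(73) = 2, d(74) = 4, d(75) = 6, d(76) = 6, d(77) = 4, d(78) = 8, d(79) = 2, d(80) = 10, d(81) = 5. Summing all 81 values: 373. (Dirichlet's divisor formula: Σ_{n ≤ x} d(n) = x ln(x) + (2γ − 1) x + O(√x). For x = 81, the asymptotic estimate is ≈ 368.46.)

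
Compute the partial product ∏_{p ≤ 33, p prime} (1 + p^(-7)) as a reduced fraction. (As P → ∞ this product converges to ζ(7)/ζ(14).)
∏ = 45636384576315690080929715569674882079693135504462522074208731086848/45261280733327250662945753058202857554009606630517518569698816246875

The primes p ≤ 33 are [2, 3, 5, 7, 11, 13, 17, 19, 23, 29, 31]. For each, (1 + 1/p^7) = (p^7 + 1)/p^7. Multiplying these fractions over p ∈ [2, 3, 5, 7, 11, 13, 17, 19, 23, 29, 31] gives 45636384576315690080929715569674882079693135504462522074208731086848/45261280733327250662945753058202857554009606630517518569698816246875. (In the limit P → ∞ this tends to ζ(7)/ζ(14).)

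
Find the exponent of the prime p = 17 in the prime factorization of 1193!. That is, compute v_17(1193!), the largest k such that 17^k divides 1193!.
v_17(1193!) = 74

Legendre's formula: v_p(n!) = Σ_{k ≥ 1} ⌊n / p^k⌋. For p = 17, n = 1193, the terms are:
  ⌊1193/17^1⌋ = ⌊1193/17⌋ = 70
  ⌊1193/17^2⌋ = ⌊1193/289⌋ = 4
(the next term ⌊1193/17^3⌋ = 0, terminating the sum). Summing: v_17(1193!) = 70 + 4 = 74.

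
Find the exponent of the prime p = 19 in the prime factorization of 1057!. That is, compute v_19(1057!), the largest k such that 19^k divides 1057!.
v_19(1057!) = 57

Legendre's formula: v_p(n!) = Σ_{k ≥ 1} ⌊n / p^k⌋. For p = 19, n = 1057, the terms are:
  ⌊1057/19^1⌋ = ⌊1057/19⌋ = 55
  ⌊1057/19^2⌋ = ⌊1057/361⌋ = 2
(the next term ⌊1057/19^3⌋ = 0, terminating the sum). Summing: v_19(1057!) = 55 + 2 = 57.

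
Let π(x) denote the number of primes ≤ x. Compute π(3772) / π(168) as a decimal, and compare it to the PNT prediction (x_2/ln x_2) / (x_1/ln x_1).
π(3772)/π(168) = 525/39 ≈ 13.4615;  PNT prediction ≈ 13.9697.

π(168) = 39 and π(3772) = 525, so π(3772)/π(168) ≈ 13.4615. The PNT-predicted ratio is (3772/ln(3772)) / (168/ln(168)) ≈ 13.9697. The two agree to within a few percent, as expected.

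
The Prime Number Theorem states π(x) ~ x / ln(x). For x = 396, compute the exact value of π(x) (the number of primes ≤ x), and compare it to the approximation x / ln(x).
π(396) = 77;  x/ln(x) ≈ 66.21;  relative error ≈ 14.02%.

Directly count primes up to 396: π(396) = 77. The PNT approximation gives 396/ln(396) ≈ 396/5.98141 ≈ 66.21. Relative error (π(x) − x/ln(x)) / π(x) ≈ 14.02%; the approximation is known to undercount slightly (Li(x) is a better estimate).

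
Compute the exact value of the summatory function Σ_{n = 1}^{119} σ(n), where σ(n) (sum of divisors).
Σ_{n ≤ 119} σ(n) = 11613

Compute σ(n) for each 1 ≤ n ≤ 119: σ(1) = 1, σ(2) = 3, σ(3) = 4, σ(4) = 7, σ(5) = 6, σ(6) = 12, σ(7) = 8, σ(8) = 15, σ(9) = 13, σ(10) = 18, σ(11) = 12, σ(12) = 28, σ(13) = 14, σ(14) = 24, σ(15) = 24, σ(16) = 31, σ(17) = 18, σ(18) = 39, σ(19) = 20, σ(20) = 42, σ(21) = 32, σ(22) = 36, σ(23) = 24, σ(24) = 60, σ(25) = 31, σ(26) = 42, σ(27) = 40, σ(28) = 56, σ(29) = 30, σ(30) = 72, σ(31) = 32, σ(32) = 63, σ(33) = 48, σ(34) = 54, σ(35) = 48, σ(36) = 91, σ(37) = 38, σ(38) = 60, σ(39) = 56, σ(40) = 90, σ(41) = 42, σ(42) = 96, σ(43) = 44, σ(44) = 84, σ(45) = 78, σ(46) = 72, σ(47) = 48, σ(48) = 124, σ(49) = 57, σ(50) = 93, σ(51) = 72, σ(52) = 98, σ(53) = 54, σ(54) = 120, σ(55) = 72, σ(56) = 120, σ(57) = 80, σ(58) = 90, σ(59) = 60, σ(60) = 168, σ(61) = 62, σ(62) = 96, σ(63) = 104, σ(64) = 127, σ(65) = 84, σ(66) = 144, σ(67) = 68, σ(68) = 126, σ(69) = 96, σ(70) = 144, σ(71) = 72, σ(72) = 195, σ(73) = 74, σ(74) = 114, σ(75) = 124, σ(76) = 140, σ(77) = 96, σ(78) = 168, σ(79) = 80, σ(80) = 186, σ(81) = 121, σ(82) = 126, σ(83) = 84, σ(84) = 224, σ(85) = 108, σ(86) = 132, σ(87) = 120, σ(88) = 180, σ(89) = 90, σ(90) = 234, σ(91) = 112, σ(92) = 168, σ(93) = 128, σ(94) = 144, σ(95) = 120, σ(96) = 252, σ(97) = 98, σ(98) = 171, σ(99) = 156, σ(100) = 217, σ(101) = 102, σ(102) = 216, σ(103) = 104, σ(104) = 210, σ(105) = 192, σ(106) = 162, σ(107) = 108, σ(108) = 280, σ(109) = 110, σ(110) = 216, σ(111) = 152, σ(112) = 248, σ(113) = 114, σ(114) = 240, σ(115) = 144, σ(116) = 210, σ(117) = 182, σ(118) = 180, σ(119) = 144. Summing all 119 values: 11613. (Average order: Σ_{n ≤ x} σ(n) ~ (π²/12) x². For x = 119, (π²/12)·119² ≈ 11646.96.)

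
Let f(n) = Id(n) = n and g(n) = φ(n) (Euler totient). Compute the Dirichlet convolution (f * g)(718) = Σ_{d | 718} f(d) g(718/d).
(Id * φ)(718) = 2151

Divisors of 718: [1, 2, 359, 718]. For each d | 718:
  d = 1: Id(1) · φ(718/1) = 1 · 358 = 358
  d = 2: Id(2) · φ(718/2) = 2 · 358 = 716
  d = 359: Id(359) · φ(718/359) = 359 · 1 = 359
  d = 718: Id(718) · φ(718/718) = 718 · 1 = 718
Summing: (Id * φ)(718) = 358 + 716 + 359 + 718 = 2151.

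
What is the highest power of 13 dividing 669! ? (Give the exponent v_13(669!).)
v_13(669!) = 54

Legendre's formula: v_p(n!) = Σ_{k ≥ 1} ⌊n / p^k⌋. For p = 13, n = 669, the terms are:
  ⌊669/13^1⌋ = ⌊669/13⌋ = 51
  ⌊669/13^2⌋ = ⌊669/169⌋ = 3
(the next term ⌊669/13^3⌋ = 0, terminating the sum). Summing: v_13(669!) = 51 + 3 = 54.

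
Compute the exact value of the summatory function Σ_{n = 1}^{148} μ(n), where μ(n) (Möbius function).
Σ_{n ≤ 148} μ(n) = 1

Compute μ(n) for each 1 ≤ n ≤ 148: μ(1) = 1, μ(2) = -1, μ(3) = -1, μ(4) = 0, μ(5) = -1, μ(6) = 1, μ(7) = -1, μ(8) = 0, μ(9) = 0, μ(10) = 1, μ(11) = -1, μ(12) = 0, μ(13) = -1, μ(14) = 1, μ(15) = 1, μ(16) = 0, μ(17) = -1, μ(18) = 0, μ(19) = -1, μ(20) = 0, μ(21) = 1, μ(22) = 1, μ(23) = -1, μ(24) = 0, μ(25) = 0, μ(26) = 1, μ(27) = 0, μ(28) = 0, μ(29) = -1, μ(30) = -1, μ(31) = -1, μ(32) = 0, μ(33) = 1, μ(34) = 1, μ(35) = 1, μ(36) = 0, μ(37) = -1, μ(38) = 1, μ(39) = 1, μ(40) = 0, μ(41) = -1, μ(42) = -1, μ(43) = -1, μ(44) = 0, μ(45) = 0, μ(46) = 1, μ(47) = -1, μ(48) = 0, μ(49) = 0, μ(50) = 0, μ(51) = 1, μ(52) = 0, μ(53) = -1, μ(54) = 0, μ(55) = 1, μ(56) = 0, μ(57) = 1, μ(58) = 1, μ(59) = -1, μ(60) = 0, μ(61) = -1, μ(62) = 1, μ(63) = 0, μ(64) = 0, μ(65) = 1, μ(66) = -1, μ(67) = -1, μ(68) = 0, μ(69) = 1, μ(70) = -1, μ(71) = -1, μ(72) = 0, μ(73) = -1, μ(74) = 1, μ(75) = 0, μ(76) = 0, μ(77) = 1, μ(78) = -1, μ(79) = -1, μ(80) = 0, μ(81) = 0, μ(82) = 1, μ(83) = -1, μ(84) = 0, μ(85) = 1, μ(86) = 1, μ(87) = 1, μ(88) = 0, μ(89) = -1, μ(90) = 0, μ(91) = 1, μ(92) = 0, μ(93) = 1, μ(94) = 1, μ(95) = 1, μ(96) = 0, μ(97) = -1, μ(98) = 0, μ(99) = 0, μ(100) = 0, μ(101) = -1, μ(102) = -1, μ(103) = -1, μ(104) = 0, μ(105) = -1, μ(106) = 1, μ(107) = -1, μ(108) = 0, μ(109) = -1, μ(110) = -1, μ(111) = 1, μ(112) = 0, μ(113) = -1, μ(114) = -1, μ(115) = 1, μ(116) = 0, μ(117) = 0, μ(118) = 1, μ(119) = 1, μ(120) = 0, μ(121) = 0, μ(122) = 1, μ(123) = 1, μ(124) = 0, μ(125) = 0, μ(126) = 0, μ(127) = -1, μ(128) = 0, μ(129) = 1, μ(130) = -1, μ(131) = -1, μ(132) = 0, μ(133) = 1, μ(134) = 1, μ(135) = 0, μ(136) = 0, μ(137) = -1, μ(138) = -1, μ(139) = -1, μ(140) = 0, μ(141) = 1, μ(142) = 1, μ(143) = 1, μ(144) = 0, μ(145) = 1, μ(146) = 1, μ(147) = 0, μ(148) = 0. Summing all 148 values: 1. (Mertens function M(x) = Σ_{n ≤ x} μ(n); on average M(x) should be small (PNT ⟺ M(x) = o(x)).)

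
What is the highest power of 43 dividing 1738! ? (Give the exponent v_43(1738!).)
v_43(1738!) = 40

Legendre's formula: v_p(n!) = Σ_{k ≥ 1} ⌊n / p^k⌋. For p = 43, n = 1738, the terms are:
  ⌊1738/43^1⌋ = ⌊1738/43⌋ = 40
(the next term ⌊1738/43^2⌋ = 0, terminating the sum). Summing: v_43(1738!) = 40 = 40.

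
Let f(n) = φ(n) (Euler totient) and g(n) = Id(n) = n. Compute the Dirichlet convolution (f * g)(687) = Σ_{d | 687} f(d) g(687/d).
(φ * Id)(687) = 2285

Divisors of 687: [1, 3, 229, 687]. For each d | 687:
  d = 1: φ(1) · Id(687/1) = 1 · 687 = 687
  d = 3: φ(3) · Id(687/3) = 2 · 229 = 458
  d = 229: φ(229) · Id(687/229) = 228 · 3 = 684
  d = 687: φ(687) · Id(687/687) = 456 · 1 = 456
Summing: (φ * Id)(687) = 687 + 458 + 684 + 456 = 2285.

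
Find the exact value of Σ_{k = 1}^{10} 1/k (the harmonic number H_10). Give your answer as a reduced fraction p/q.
H_10 = 7381/2520

Direct summation: H_10 = 1 + 1/2 + ... + 1/10. The least common denominator is lcm(1, ..., 10) = 2520; over this denominator the numerator is 2520 + 1260 + 840 + 630 + 504 + 420 + 360 + 315 + 280 + 252 = 7381, so H_10 = 7381/2520 (already in lowest terms) ≈ 2.92897. (The PNT-adjacent estimate ln(10) + γ ≈ 2.87980 matches within O(1/n).)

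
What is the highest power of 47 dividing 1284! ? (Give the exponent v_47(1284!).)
v_47(1284!) = 27

Legendre's formula: v_p(n!) = Σ_{k ≥ 1} ⌊n / p^k⌋. For p = 47, n = 1284, the terms are:
  ⌊1284/47^1⌋ = ⌊1284/47⌋ = 27
(the next term ⌊1284/47^2⌋ = 0, terminating the sum). Summing: v_47(1284!) = 27 = 27.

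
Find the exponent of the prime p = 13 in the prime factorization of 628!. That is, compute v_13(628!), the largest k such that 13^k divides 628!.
v_13(628!) = 51

Legendre's formula: v_p(n!) = Σ_{k ≥ 1} ⌊n / p^k⌋. For p = 13, n = 628, the terms are:
  ⌊628/13^1⌋ = ⌊628/13⌋ = 48
  ⌊628/13^2⌋ = ⌊628/169⌋ = 3
(the next term ⌊628/13^3⌋ = 0, terminating the sum). Summing: v_13(628!) = 48 + 3 = 51.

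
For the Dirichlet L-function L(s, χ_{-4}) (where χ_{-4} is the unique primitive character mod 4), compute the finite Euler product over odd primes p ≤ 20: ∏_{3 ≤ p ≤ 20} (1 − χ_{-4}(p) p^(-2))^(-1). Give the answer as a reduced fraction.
∏ = 14933966047/16280616960

The odd primes p ≤ 20 are [3, 5, 7, 11, 13, 17, 19]. For each, χ(p) = 1 if p ≡ 1 mod 4, χ(p) = −1 if p ≡ 3 mod 4. Taking (1 − χ(p)/p^2)^(-1) = p^2/(p^2 − χ(p)): (1 − (-1)/3^2)^(-1) · (1 − (1)/5^2)^(-1) · (1 − (-1)/7^2)^(-1) · (1 − (-1)/11^2)^(-1) · (1 − (1)/13^2)^(-1) · (1 − (1)/17^2)^(-1) · (1 − (-1)/19^2)^(-1) = 14933966047/16280616960.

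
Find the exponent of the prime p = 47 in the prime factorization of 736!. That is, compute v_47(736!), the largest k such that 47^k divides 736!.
v_47(736!) = 15

Legendre's formula: v_p(n!) = Σ_{k ≥ 1} ⌊n / p^k⌋. For p = 47, n = 736, the terms are:
  ⌊736/47^1⌋ = ⌊736/47⌋ = 15
(the next term ⌊736/47^2⌋ = 0, terminating the sum). Summing: v_47(736!) = 15 = 15.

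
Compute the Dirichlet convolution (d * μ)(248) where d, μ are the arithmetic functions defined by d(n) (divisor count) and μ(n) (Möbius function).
(d * μ)(248) = 1

Divisors of 248: [1, 2, 4, 8, 31, 62, 124, 248]. For each d | 248:
  d = 1: d(1) · μ(248/1) = 1 · 0 = 0
  d = 2: d(2) · μ(248/2) = 2 · 0 = 0
  d = 4: d(4) · μ(248/4) = 3 · 1 = 3
  d = 8: d(8) · μ(248/8) = 4 · -1 = -4
  d = 31: d(31) · μ(248/31) = 2 · 0 = 0
  d = 62: d(62) · μ(248/62) = 4 · 0 = 0
  d = 124: d(124) · μ(248/124) = 6 · -1 = -6
  d = 248: d(248) · μ(248/248) = 8 · 1 = 8
Summing: (d * μ)(248) = 0 + 0 + 3 + -4 + 0 + 0 + -6 + 8 = 1.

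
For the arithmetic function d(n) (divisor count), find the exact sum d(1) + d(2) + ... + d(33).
Σ_{n ≤ 33} d(n) = 123

Compute d(n) for each 1 ≤ n ≤ 33: d(1) = 1, d(2) = 2, d(3) = 2, d(4) = 3, d(5) = 2, d(6) = 4, d(7) = 2, d(8) = 4, d(9) = 3, d(10) = 4, d(11) = 2, d(12) = 6, d(13) = 2, d(14) = 4, d(15) = 4, d(16) = 5, d(17) = 2, d(18) = 6, d(19) = 2, d(20) = 6, d(21) = 4, d(22) = 4, d(23) = 2, d(24) = 8, d(25) = 3, d(26) = 4, d(27) = 4, d(28) = 6, d(29) = 2, d(30) = 8, d(31) = 2, d(32) = 6, d(33) = 4. Summing all 33 values: 123. (Dirichlet's divisor formula: Σ_{n ≤ x} d(n) = x ln(x) + (2γ − 1) x + O(√x). For x = 33, the asymptotic estimate is ≈ 120.48.)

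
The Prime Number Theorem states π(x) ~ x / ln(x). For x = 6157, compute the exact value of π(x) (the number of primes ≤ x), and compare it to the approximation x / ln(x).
π(6157) = 802;  x/ln(x) ≈ 705.65;  relative error ≈ 12.01%.

Directly count primes up to 6157: π(6157) = 802. The PNT approximation gives 6157/ln(6157) ≈ 6157/8.72534 ≈ 705.65. Relative error (π(x) − x/ln(x)) / π(x) ≈ 12.01%; the approximation is known to undercount slightly (Li(x) is a better estimate).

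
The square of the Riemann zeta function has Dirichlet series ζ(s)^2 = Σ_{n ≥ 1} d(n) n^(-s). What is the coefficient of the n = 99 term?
d(99) = 6

ζ(s)^2 = (Σ 1/m^s)(Σ 1/k^s). The coefficient of 1/n^s in the product is the number of ordered pairs (m, k) with mk = n, which equals d(n). For n = 99, divisors are [1, 3, 9, 11, 33, 99], so d(99) = 6.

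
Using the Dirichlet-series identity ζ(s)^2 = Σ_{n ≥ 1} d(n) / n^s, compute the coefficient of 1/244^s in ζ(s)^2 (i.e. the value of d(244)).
d(244) = 6

ζ(s)^2 = (Σ 1/m^s)(Σ 1/k^s). The coefficient of 1/n^s in the product is the number of ordered pairs (m, k) with mk = n, which equals d(n). For n = 244, divisors are [1, 2, 4, 61, 122, 244], so d(244) = 6.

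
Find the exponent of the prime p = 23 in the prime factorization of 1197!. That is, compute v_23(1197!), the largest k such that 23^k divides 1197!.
v_23(1197!) = 54

Legendre's formula: v_p(n!) = Σ_{k ≥ 1} ⌊n / p^k⌋. For p = 23, n = 1197, the terms are:
  ⌊1197/23^1⌋ = ⌊1197/23⌋ = 52
  ⌊1197/23^2⌋ = ⌊1197/529⌋ = 2
(the next term ⌊1197/23^3⌋ = 0, terminating the sum). Summing: v_23(1197!) = 52 + 2 = 54.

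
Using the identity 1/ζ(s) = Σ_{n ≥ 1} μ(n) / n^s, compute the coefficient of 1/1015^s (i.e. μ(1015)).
μ(1015) = -1

Factor n = 1015 = 5 · 7 · 29. μ(n) = 0 if any exponent ≥ 2 (not squarefree); otherwise μ(n) = (−1)^{ω(n)} where ω(n) is the number of distinct prime factors. Applying: μ(1015) = -1.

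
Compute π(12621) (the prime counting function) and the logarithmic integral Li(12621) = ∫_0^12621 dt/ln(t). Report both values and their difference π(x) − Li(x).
π(12621) = 1508;  Li(12621) ≈ 1527.04;  π(x) − Li(x) ≈ -19.04.

Direct count of primes ≤ 12621 gives π(12621) = 1508. Numerical evaluation of the logarithmic integral gives Li(12621) ≈ 1527.04. The difference π(x) − Li(x) ≈ -19.04 is typically negative for small/moderate x (Li(x) overestimates), though Littlewood's theorem shows this sign changes infinitely often.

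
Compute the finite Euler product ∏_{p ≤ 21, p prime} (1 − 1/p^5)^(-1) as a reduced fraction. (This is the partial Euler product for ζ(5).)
∏ = 995488417328655275157507375/960036697434231116505428608

The primes p ≤ 21 are [2, 3, 5, 7, 11, 13, 17, 19]. For each prime, (1 − 1/p^5)^(-1) = p^5 / (p^5 − 1). The product is (1 − 1/2^5)^(-1), (1 − 1/3^5)^(-1), (1 − 1/5^5)^(-1), (1 − 1/7^5)^(-1), (1 − 1/11^5)^(-1), (1 − 1/13^5)^(-1), (1 − 1/17^5)^(-1), (1 − 1/19^5)^(-1) = ∏ p^5 / (p^5 − 1) = 995488417328655275157507375/960036697434231116505428608.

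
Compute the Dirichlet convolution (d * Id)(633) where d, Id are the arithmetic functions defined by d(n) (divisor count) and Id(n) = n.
(d * Id)(633) = 1065

Divisors of 633: [1, 3, 211, 633]. For each d | 633:
  d = 1: d(1) · Id(633/1) = 1 · 633 = 633
  d = 3: d(3) · Id(633/3) = 2 · 211 = 422
  d = 211: d(211) · Id(633/211) = 2 · 3 = 6
  d = 633: d(633) · Id(633/633) = 4 · 1 = 4
Summing: (d * Id)(633) = 633 + 422 + 6 + 4 = 1065.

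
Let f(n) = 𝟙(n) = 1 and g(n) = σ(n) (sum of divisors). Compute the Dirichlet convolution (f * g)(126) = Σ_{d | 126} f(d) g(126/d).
(𝟙 * σ)(126) = 648

Divisors of 126: [1, 2, 3, 6, 7, 9, 14, 18, 21, 42, 63, 126]. For each d | 126:
  d = 1: 𝟙(1) · σ(126/1) = 1 · 312 = 312
  d = 2: 𝟙(2) · σ(126/2) = 1 · 104 = 104
  d = 3: 𝟙(3) · σ(126/3) = 1 · 96 = 96
  d = 6: 𝟙(6) · σ(126/6) = 1 · 32 = 32
  d = 7: 𝟙(7) · σ(126/7) = 1 · 39 = 39
  d = 9: 𝟙(9) · σ(126/9) = 1 · 24 = 24
  d = 14: 𝟙(14) · σ(126/14) = 1 · 13 = 13
  d = 18: 𝟙(18) · σ(126/18) = 1 · 8 = 8
  d = 21: 𝟙(21) · σ(126/21) = 1 · 12 = 12
  d = 42: 𝟙(42) · σ(126/42) = 1 · 4 = 4
  d = 63: 𝟙(63) · σ(126/63) = 1 · 3 = 3
  d = 126: 𝟙(126) · σ(126/126) = 1 · 1 = 1
Summing: (𝟙 * σ)(126) = 312 + 104 + 96 + 32 + 39 + 24 + 13 + 8 + 12 + 4 + 3 + 1 = 648.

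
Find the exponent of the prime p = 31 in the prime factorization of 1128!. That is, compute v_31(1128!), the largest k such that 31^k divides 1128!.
v_31(1128!) = 37

Legendre's formula: v_p(n!) = Σ_{k ≥ 1} ⌊n / p^k⌋. For p = 31, n = 1128, the terms are:
  ⌊1128/31^1⌋ = ⌊1128/31⌋ = 36
  ⌊1128/31^2⌋ = ⌊1128/961⌋ = 1
(the next term ⌊1128/31^3⌋ = 0, terminating the sum). Summing: v_31(1128!) = 36 + 1 = 37.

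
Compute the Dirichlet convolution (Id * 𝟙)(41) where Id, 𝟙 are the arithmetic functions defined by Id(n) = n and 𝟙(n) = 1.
(Id * 𝟙)(41) = 42

Divisors of 41: [1, 41]. For each d | 41:
  d = 1: Id(1) · 𝟙(41/1) = 1 · 1 = 1
  d = 41: Id(41) · 𝟙(41/41) = 41 · 1 = 41
Summing: (Id * 𝟙)(41) = 1 + 41 = 42.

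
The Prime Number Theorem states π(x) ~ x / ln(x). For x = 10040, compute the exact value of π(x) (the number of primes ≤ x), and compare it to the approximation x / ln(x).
π(10040) = 1233;  x/ln(x) ≈ 1089.61;  relative error ≈ 11.63%.

Directly count primes up to 10040: π(10040) = 1233. The PNT approximation gives 10040/ln(10040) ≈ 10040/9.21433 ≈ 1089.61. Relative error (π(x) − x/ln(x)) / π(x) ≈ 11.63%; the approximation is known to undercount slightly (Li(x) is a better estimate).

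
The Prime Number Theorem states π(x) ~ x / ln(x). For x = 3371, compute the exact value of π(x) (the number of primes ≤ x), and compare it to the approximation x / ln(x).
π(3371) = 475;  x/ln(x) ≈ 415.00;  relative error ≈ 12.63%.

Directly count primes up to 3371: π(3371) = 475. The PNT approximation gives 3371/ln(3371) ≈ 3371/8.12296 ≈ 415.00. Relative error (π(x) − x/ln(x)) / π(x) ≈ 12.63%; the approximation is known to undercount slightly (Li(x) is a better estimate).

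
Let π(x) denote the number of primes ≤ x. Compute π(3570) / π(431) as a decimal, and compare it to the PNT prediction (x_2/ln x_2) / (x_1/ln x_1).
π(3570)/π(431) = 499/83 ≈ 6.0120;  PNT prediction ≈ 6.1423.

π(431) = 83 and π(3570) = 499, so π(3570)/π(431) ≈ 6.0120. The PNT-predicted ratio is (3570/ln(3570)) / (431/ln(431)) ≈ 6.1423. The two agree to within a few percent, as expected.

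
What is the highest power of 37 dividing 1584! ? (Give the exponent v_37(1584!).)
v_37(1584!) = 43

Legendre's formula: v_p(n!) = Σ_{k ≥ 1} ⌊n / p^k⌋. For p = 37, n = 1584, the terms are:
  ⌊1584/37^1⌋ = ⌊1584/37⌋ = 42
  ⌊1584/37^2⌋ = ⌊1584/1369⌋ = 1
(the next term ⌊1584/37^3⌋ = 0, terminating the sum). Summing: v_37(1584!) = 42 + 1 = 43.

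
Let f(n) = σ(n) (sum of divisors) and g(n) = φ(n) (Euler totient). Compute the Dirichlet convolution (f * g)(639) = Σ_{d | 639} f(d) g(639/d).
(σ * φ)(639) = 3834

Divisors of 639: [1, 3, 9, 71, 213, 639]. For each d | 639:
  d = 1: σ(1) · φ(639/1) = 1 · 420 = 420
  d = 3: σ(3) · φ(639/3) = 4 · 140 = 560
  d = 9: σ(9) · φ(639/9) = 13 · 70 = 910
  d = 71: σ(71) · φ(639/71) = 72 · 6 = 432
  d = 213: σ(213) · φ(639/213) = 288 · 2 = 576
  d = 639: σ(639) · φ(639/639) = 936 · 1 = 936
Summing: (σ * φ)(639) = 420 + 560 + 910 + 432 + 576 + 936 = 3834.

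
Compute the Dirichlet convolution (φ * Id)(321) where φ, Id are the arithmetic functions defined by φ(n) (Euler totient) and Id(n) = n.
(φ * Id)(321) = 1065

Divisors of 321: [1, 3, 107, 321]. For each d | 321:
  d = 1: φ(1) · Id(321/1) = 1 · 321 = 321
  d = 3: φ(3) · Id(321/3) = 2 · 107 = 214
  d = 107: φ(107) · Id(321/107) = 106 · 3 = 318
  d = 321: φ(321) · Id(321/321) = 212 · 1 = 212
Summing: (φ * Id)(321) = 321 + 214 + 318 + 212 = 1065.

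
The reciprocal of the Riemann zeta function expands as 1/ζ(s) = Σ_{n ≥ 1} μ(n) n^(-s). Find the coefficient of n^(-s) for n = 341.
μ(341) = 1

Factor n = 341 = 11 · 31. μ(n) = 0 if any exponent ≥ 2 (not squarefree); otherwise μ(n) = (−1)^{ω(n)} where ω(n) is the number of distinct prime factors. Applying: μ(341) = 1.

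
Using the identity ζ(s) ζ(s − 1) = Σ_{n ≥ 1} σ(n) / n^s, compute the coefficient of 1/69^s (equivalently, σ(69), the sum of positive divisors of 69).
σ(69) = 96

In the product (Σ m^0/m^s)(Σ k / k^s) = Σ (Σ_{d | n} d) / n^s, the coefficient of 1/n^s is σ(n) = Σ_{d | n} d. For n = 69, divisors are [1, 3, 23, 69]; summing: σ(69) = 96.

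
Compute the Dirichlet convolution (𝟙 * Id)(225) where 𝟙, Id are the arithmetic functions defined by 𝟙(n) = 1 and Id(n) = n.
(𝟙 * Id)(225) = 403

Divisors of 225: [1, 3, 5, 9, 15, 25, 45, 75, 225]. For each d | 225:
  d = 1: 𝟙(1) · Id(225/1) = 1 · 225 = 225
  d = 3: 𝟙(3) · Id(225/3) = 1 · 75 = 75
  d = 5: 𝟙(5) · Id(225/5) = 1 · 45 = 45
  d = 9: 𝟙(9) · Id(225/9) = 1 · 25 = 25
  d = 15: 𝟙(15) · Id(225/15) = 1 · 15 = 15
  d = 25: 𝟙(25) · Id(225/25) = 1 · 9 = 9
  d = 45: 𝟙(45) · Id(225/45) = 1 · 5 = 5
  d = 75: 𝟙(75) · Id(225/75) = 1 · 3 = 3
  d = 225: 𝟙(225) · Id(225/225) = 1 · 1 = 1
Summing: (𝟙 * Id)(225) = 225 + 75 + 45 + 25 + 15 + 9 + 5 + 3 + 1 = 403.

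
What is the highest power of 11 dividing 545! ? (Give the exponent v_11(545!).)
v_11(545!) = 53

Legendre's formula: v_p(n!) = Σ_{k ≥ 1} ⌊n / p^k⌋. For p = 11, n = 545, the terms are:
  ⌊545/11^1⌋ = ⌊545/11⌋ = 49
  ⌊545/11^2⌋ = ⌊545/121⌋ = 4
(the next term ⌊545/11^3⌋ = 0, terminating the sum). Summing: v_11(545!) = 49 + 4 = 53.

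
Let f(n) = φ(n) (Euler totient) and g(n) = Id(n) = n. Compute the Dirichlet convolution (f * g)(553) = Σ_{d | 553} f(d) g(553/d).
(φ * Id)(553) = 2041

Divisors of 553: [1, 7, 79, 553]. For each d | 553:
  d = 1: φ(1) · Id(553/1) = 1 · 553 = 553
  d = 7: φ(7) · Id(553/7) = 6 · 79 = 474
  d = 79: φ(79) · Id(553/79) = 78 · 7 = 546
  d = 553: φ(553) · Id(553/553) = 468 · 1 = 468
Summing: (φ * Id)(553) = 553 + 474 + 546 + 468 = 2041.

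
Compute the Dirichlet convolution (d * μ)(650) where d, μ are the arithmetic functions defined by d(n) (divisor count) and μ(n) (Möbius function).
(d * μ)(650) = 1

Divisors of 650: [1, 2, 5, 10, 13, 25, 26, 50, 65, 130, 325, 650]. For each d | 650:
  d = 1: d(1) · μ(650/1) = 1 · 0 = 0
  d = 2: d(2) · μ(650/2) = 2 · 0 = 0
  d = 5: d(5) · μ(650/5) = 2 · -1 = -2
  d = 10: d(10) · μ(650/10) = 4 · 1 = 4
  d = 13: d(13) · μ(650/13) = 2 · 0 = 0
  d = 25: d(25) · μ(650/25) = 3 · 1 = 3
  d = 26: d(26) · μ(650/26) = 4 · 0 = 0
  d = 50: d(50) · μ(650/50) = 6 · -1 = -6
  d = 65: d(65) · μ(650/65) = 4 · 1 = 4
  d = 130: d(130) · μ(650/130) = 8 · -1 = -8
  d = 325: d(325) · μ(650/325) = 6 · -1 = -6
  d = 650: d(650) · μ(650/650) = 12 · 1 = 12
Summing: (d * μ)(650) = 0 + 0 + -2 + 4 + 0 + 3 + 0 + -6 + 4 + -8 + -6 + 12 = 1.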